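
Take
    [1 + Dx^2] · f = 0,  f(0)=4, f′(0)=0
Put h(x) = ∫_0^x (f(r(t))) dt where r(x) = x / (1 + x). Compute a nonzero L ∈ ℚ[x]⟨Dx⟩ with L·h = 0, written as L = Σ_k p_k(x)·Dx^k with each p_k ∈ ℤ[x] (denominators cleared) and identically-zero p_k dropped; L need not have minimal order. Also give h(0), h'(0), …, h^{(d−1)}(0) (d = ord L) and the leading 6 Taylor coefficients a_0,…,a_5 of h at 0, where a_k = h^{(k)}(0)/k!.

f: a_k = 4, 0, -2, 0, 1/6, 0, …
Substitute x→r, Dx→(1/r')Dx; clear ⇒ L₀.
∫: right-multiply L₀ by Dx.
L = Dx + (2 + 6·x + 6·x^2 + 2·x^3)·Dx^2 + (1 + 4·x + 6·x^2 + 4·x^3 + x^4)·Dx^3  (order 3).
h: a_k = 0, 4, 0, -2/3, 1, -7/6, …
ICs: h(0) = 0, h′(0) = 4, h′′(0) = 0.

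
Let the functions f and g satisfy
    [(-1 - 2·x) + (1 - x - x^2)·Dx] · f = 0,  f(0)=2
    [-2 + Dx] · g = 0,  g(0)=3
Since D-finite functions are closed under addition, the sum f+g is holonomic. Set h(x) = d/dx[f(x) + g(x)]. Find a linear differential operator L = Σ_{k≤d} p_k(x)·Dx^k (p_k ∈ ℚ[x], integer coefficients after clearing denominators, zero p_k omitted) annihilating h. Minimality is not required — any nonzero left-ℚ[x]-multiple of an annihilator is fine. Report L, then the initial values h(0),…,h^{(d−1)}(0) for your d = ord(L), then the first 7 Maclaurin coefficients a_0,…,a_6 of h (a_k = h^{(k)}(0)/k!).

f: a_k = 2, 2, 4, 6, 10, 16, 26, …
g: a_k = 3, 6, 6, 4, 2, 4/5, 4/15, …
Sum ⇒ L₀ = lclm(L_f,L_g) in ℚ(x)⟨Dx⟩.
Derive L from L₀ (diff closure).
L = (10 + 44·x + 44·x^2 + 48·x^3 + 12·x^4) + (-7 - 24·x - 28·x^2 - 12·x^3 + 10·x^4 + 4·x^5)·Dx + (1 + x + 3·x^2 - 6·x^3 - 8·x^4 - 2·x^5)·Dx^2  (order 2).
h: a_k = 8, 20, 30, 48, 84, 788/5, 4418/15, …
ICs: h(0) = 8, h′(0) = 20.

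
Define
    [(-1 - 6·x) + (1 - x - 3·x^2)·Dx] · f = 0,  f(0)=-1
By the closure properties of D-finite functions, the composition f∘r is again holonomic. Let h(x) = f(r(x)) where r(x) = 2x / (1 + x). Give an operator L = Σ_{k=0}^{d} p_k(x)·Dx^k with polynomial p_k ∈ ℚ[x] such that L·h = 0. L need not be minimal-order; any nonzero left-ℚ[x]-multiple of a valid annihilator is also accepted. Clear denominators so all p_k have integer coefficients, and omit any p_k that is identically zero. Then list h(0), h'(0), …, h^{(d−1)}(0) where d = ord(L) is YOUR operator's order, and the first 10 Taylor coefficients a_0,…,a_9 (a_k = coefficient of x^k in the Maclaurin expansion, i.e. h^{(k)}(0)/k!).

f: a_k = -1, -1, -4, -7, -19, -40, -97, -217, -508, -1159, …
Substitute x→r, Dx→(1/r')Dx; clear ⇒ L₀.
L = (2 + 26·x) + (-1 - x + 13·x^2 + 13·x^3)·Dx  (order 1).
h: a_k = -1, -2, -14, -26, -182, -338, -2366, -4394, -30758, -57122, …
ICs: h(0) = -1.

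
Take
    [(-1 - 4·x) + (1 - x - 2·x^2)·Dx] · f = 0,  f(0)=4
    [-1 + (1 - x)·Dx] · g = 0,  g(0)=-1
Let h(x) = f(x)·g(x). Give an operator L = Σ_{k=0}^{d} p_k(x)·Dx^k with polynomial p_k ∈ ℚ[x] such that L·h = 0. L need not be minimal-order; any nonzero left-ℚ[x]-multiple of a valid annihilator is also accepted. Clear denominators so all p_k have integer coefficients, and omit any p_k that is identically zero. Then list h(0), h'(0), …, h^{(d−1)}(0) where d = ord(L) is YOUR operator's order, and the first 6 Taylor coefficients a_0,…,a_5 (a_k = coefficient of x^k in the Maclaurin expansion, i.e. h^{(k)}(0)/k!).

f: a_k = 4, 4, 12, 20, 44, 84, …
g: a_k = -1, -1, -1, -1, -1, -1, …
h₀=f·g: eliminate ⇒ L₀, order ≤ 1·1.
L = (-2 - 2·x + 6·x^2) + (1 - 2·x - x^2 + 2·x^3)·Dx  (order 1).
h: a_k = -4, -8, -20, -40, -84, -168, …
ICs: h(0) = -4.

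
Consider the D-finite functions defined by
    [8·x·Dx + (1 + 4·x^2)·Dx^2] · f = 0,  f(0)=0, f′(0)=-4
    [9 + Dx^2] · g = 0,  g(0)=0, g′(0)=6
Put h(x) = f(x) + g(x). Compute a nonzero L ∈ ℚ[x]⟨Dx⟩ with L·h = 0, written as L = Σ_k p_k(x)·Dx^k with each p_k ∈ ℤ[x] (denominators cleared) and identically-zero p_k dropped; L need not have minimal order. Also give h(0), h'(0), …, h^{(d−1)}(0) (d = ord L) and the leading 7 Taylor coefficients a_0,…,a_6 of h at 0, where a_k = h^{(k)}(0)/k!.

f: a_k = 0, -4, 0, 16/3, 0, -64/5, 0, …
g: a_k = 0, 6, 0, -9, 0, 81/20, 0, …
Weyl lclm of L_f,L_g ⇒ L₀ (ord ≤ 4).
L = (-2808·x + 19008·x^3 + 10368·x^5)·Dx + (9 + 1548·x^2 + 7344·x^4 + 5184·x^6)·Dx^2 + (-312·x + 2112·x^3 + 1152·x^5)·Dx^3 + (1 + 172·x^2 + 816·x^4 + 576·x^6)·Dx^4  (order 4).
h: a_k = 0, 2, 0, -11/3, 0, -35/4, 0, …
ICs: h(0) = 0, h′(0) = 2, h′′(0) = 0, h′′′(0) = -22.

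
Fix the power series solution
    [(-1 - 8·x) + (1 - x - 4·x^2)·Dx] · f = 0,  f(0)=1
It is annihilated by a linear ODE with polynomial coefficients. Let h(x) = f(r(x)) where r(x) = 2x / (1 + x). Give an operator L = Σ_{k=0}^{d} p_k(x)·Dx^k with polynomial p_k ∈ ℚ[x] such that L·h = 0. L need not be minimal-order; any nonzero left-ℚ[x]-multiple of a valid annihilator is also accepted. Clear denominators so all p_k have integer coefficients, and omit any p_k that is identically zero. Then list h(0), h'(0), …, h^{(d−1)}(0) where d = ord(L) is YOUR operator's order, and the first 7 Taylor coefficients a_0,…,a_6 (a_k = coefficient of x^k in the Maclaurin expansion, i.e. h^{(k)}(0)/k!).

L = (2 + 34·x) + (-1 - x + 17·x^2 + 17·x^3)·Dx  (order 1).
h: a_k = 1, 2, 18, 34, 306, 578, 5202, …
ICs: h(0) = 1.

f: a_k = 1, 1, 5, 9, 29, 65, 181, …
f∘r: x↦r, Dx↦Dx/r' in L_f ⇒ L₀.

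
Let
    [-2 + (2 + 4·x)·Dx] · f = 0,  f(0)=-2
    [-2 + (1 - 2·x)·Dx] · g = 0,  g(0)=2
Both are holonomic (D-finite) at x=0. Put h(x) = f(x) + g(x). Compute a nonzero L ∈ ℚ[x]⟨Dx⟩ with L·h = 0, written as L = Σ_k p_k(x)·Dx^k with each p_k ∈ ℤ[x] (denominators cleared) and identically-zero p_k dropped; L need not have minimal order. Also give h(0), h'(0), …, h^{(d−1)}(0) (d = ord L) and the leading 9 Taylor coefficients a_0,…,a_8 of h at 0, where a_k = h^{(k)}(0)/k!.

L = (10 + 12·x) + (-9 - 28·x - 36·x^2)·Dx + (1 + 6·x - 4·x^2 - 24·x^3)·Dx^2  (order 2).
h: a_k = 0, 2, 9, 15, 133/4, 249/4, 1045/8, 2015/8, 33197/64, …
ICs: h(0) = 0, h′(0) = 2.

f: a_k = -2, -2, 1, -1, 5/4, -7/4, 21/8, -33/8, 429/64, …
g: a_k = 2, 4, 8, 16, 32, 64, 128, 256, 512, …
h₀=f+g: left-lcm gives L₀, ord ≤ 2.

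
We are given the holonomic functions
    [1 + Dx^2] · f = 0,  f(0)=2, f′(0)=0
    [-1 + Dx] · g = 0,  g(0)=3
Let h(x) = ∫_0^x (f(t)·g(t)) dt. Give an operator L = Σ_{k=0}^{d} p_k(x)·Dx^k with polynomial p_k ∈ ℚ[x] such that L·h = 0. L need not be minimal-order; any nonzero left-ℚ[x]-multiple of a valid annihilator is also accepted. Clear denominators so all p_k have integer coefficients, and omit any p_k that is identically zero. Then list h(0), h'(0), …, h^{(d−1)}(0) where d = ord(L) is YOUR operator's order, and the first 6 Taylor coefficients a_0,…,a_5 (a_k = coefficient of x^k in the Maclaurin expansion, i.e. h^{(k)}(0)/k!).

L = 2·Dx - 2·Dx^2 + Dx^3  (order 3).
h: a_k = 0, 6, 3, 0, -1/2, -1/5, …
ICs: h(0) = 0, h′(0) = 6, h′′(0) = 6.

f: a_k = 2, 0, -1, 0, 1/12, 0, …
g: a_k = 3, 3, 3/2, 1/2, 1/8, 1/40, …
L₀ := L_f ⊗_s L_g (sym. prod.), ord ≤ 2.
h=∫₀ˣh₀: take L = L₀·Dx.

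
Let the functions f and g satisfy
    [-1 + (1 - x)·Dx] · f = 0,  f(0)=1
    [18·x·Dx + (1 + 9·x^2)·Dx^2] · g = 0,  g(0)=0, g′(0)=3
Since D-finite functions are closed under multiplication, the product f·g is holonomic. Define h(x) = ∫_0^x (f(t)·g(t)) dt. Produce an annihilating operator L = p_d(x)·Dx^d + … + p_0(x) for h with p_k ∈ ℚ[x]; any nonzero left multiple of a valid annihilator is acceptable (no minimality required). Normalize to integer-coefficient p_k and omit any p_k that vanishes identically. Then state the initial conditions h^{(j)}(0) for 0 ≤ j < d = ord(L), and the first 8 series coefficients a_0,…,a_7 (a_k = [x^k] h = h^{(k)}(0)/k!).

L = 18·x·Dx + (2 - 18·x + 36·x^2)·Dx^2 + (-1 + x - 9·x^2 + 9·x^3)·Dx^3  (order 3).
h: a_k = 0, 0, 3/2, 1, -3/2, -6/5, 71/10, 213/35, …
ICs: h(0) = 0, h′(0) = 0, h′′(0) = 3.

f: a_k = 1, 1, 1, 1, 1, 1, 1, 1, …
g: a_k = 0, 3, 0, -9, 0, 243/5, 0, -2187/7, …
Product ⇒ symmetric product L₀, ord ≤ 2.
∫: right-multiply L₀ by Dx.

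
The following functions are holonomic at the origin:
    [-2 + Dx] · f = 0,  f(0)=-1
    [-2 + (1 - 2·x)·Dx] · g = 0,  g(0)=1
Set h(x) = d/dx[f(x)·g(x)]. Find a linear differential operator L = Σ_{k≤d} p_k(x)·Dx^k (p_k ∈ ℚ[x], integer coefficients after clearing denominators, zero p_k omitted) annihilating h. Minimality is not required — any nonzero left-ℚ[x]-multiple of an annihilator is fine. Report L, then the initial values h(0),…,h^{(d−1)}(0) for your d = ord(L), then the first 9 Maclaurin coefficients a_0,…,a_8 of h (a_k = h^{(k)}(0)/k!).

L = (5 - 8·x + 4·x^2) + (-1 + 3·x - 2·x^2)·Dx  (order 1).
h: a_k = -4, -20, -64, -520/3, -1304/3, -15656/15, -21920/9, -1753616/315, -789128/63, …
ICs: h(0) = -4.

f: a_k = -1, -2, -2, -4/3, -2/3, -4/15, -4/45, -8/315, -2/315, …
g: a_k = 1, 2, 4, 8, 16, 32, 64, 128, 256, …
f·g: L₀ = L_f ⊗_s L_g, ord ≤ 1·1.
Differentiate: ansatz ord ≤ ord L₀ ⇒ L.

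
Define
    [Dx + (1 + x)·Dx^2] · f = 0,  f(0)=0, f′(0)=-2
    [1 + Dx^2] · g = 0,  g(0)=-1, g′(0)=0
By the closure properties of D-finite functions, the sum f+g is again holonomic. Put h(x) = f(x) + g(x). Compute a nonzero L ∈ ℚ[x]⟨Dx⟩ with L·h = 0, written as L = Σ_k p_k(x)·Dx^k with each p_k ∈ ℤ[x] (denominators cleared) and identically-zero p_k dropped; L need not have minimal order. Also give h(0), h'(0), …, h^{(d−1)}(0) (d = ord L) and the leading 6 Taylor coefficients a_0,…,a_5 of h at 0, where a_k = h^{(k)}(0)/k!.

L = (7 + 2·x + x^2)·Dx + (3 + 5·x + 3·x^2 + x^3)·Dx^2 + (7 + 2·x + x^2)·Dx^3 + (3 + 5·x + 3·x^2 + x^3)·Dx^4  (order 4).
h: a_k = -1, -2, 3/2, -2/3, 11/24, -2/5, …
ICs: h(0) = -1, h′(0) = -2, h′′(0) = 3, h′′′(0) = -4.

f: a_k = 0, -2, 1, -2/3, 1/2, -2/5, …
g: a_k = -1, 0, 1/2, 0, -1/24, 0, …
Sum ⇒ L₀ = lclm(L_f,L_g) in ℚ(x)⟨Dx⟩.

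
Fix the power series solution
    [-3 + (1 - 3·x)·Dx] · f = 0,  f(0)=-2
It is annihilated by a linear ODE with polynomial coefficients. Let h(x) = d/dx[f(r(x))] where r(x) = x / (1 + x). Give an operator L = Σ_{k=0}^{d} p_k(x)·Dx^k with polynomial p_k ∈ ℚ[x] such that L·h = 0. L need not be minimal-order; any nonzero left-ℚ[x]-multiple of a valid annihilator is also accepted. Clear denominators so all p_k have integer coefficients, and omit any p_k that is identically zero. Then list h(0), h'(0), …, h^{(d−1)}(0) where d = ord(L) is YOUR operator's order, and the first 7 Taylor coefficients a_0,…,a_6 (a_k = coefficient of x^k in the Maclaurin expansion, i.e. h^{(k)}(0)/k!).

L = 4 + (-1 + 2·x)·Dx  (order 1).
h: a_k = -6, -24, -72, -192, -480, -1152, -2688, …
ICs: h(0) = -6.

f: a_k = -2, -6, -18, -54, -162, -486, -1458, …
f∘r: x↦r, Dx↦Dx/r' in L_f ⇒ L₀.
h₀' ⇒ L via d/dx closure of L₀.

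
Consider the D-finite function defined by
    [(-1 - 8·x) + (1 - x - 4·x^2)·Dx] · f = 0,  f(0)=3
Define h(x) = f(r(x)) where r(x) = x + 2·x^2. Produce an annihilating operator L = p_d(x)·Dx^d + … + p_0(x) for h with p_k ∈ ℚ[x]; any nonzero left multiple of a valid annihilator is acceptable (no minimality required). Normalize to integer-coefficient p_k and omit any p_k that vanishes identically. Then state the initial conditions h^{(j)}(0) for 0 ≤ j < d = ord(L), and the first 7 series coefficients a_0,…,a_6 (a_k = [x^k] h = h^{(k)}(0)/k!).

L = (1 + 12·x + 48·x^2 + 64·x^3) + (-1 + x + 6·x^2 + 16·x^3 + 16·x^4)·Dx  (order 1).
h: a_k = 3, 3, 21, 87, 309, 1215, 4797, …
ICs: h(0) = 3.

f: a_k = 3, 3, 15, 27, 87, 195, 543, …
L₀ from L_f via x↦r, Dx↦r'^{-1}Dx.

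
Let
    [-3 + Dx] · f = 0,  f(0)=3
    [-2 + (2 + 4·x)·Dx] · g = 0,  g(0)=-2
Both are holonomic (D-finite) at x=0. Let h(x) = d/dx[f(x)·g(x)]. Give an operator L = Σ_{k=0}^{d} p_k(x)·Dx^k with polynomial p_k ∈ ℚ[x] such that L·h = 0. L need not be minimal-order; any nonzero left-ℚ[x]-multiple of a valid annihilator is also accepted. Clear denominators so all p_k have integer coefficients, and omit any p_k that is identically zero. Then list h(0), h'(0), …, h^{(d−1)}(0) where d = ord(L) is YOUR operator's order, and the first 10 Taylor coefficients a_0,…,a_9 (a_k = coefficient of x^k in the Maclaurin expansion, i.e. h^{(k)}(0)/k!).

L = (7 + 24·x + 18·x^2) + (-2 - 7·x - 6·x^2)·Dx  (order 1).
h: a_k = -24, -84, -144, -156, -132, -378/5, -288/5, 234/35, -297/5, 6819/70, …
ICs: h(0) = -24.

f: a_k = 3, 9, 27/2, 27/2, 81/8, 243/40, 243/80, 729/560, 2187/4480, 729/4480, …
g: a_k = -2, -2, 1, -1, 5/4, -7/4, 21/8, -33/8, 429/64, -715/64, …
h₀=f·g: eliminate ⇒ L₀, order ≤ 1·1.
Derive L from L₀ (diff closure).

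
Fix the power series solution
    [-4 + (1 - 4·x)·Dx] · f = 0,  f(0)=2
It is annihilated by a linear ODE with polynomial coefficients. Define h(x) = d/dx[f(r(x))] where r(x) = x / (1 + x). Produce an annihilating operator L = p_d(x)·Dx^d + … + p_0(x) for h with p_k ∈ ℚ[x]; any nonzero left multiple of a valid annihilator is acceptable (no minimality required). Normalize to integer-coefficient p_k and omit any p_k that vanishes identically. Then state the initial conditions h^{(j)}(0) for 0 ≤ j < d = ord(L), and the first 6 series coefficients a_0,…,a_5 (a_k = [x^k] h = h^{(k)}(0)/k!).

L = 6 + (-1 + 3·x)·Dx  (order 1).
h: a_k = 8, 48, 216, 864, 3240, 11664, …
ICs: h(0) = 8.

f: a_k = 2, 8, 32, 128, 512, 2048, …
h₀=f(r): pull back L_f along r ⇒ L₀.
Differentiate: ansatz ord ≤ ord L₀ ⇒ L.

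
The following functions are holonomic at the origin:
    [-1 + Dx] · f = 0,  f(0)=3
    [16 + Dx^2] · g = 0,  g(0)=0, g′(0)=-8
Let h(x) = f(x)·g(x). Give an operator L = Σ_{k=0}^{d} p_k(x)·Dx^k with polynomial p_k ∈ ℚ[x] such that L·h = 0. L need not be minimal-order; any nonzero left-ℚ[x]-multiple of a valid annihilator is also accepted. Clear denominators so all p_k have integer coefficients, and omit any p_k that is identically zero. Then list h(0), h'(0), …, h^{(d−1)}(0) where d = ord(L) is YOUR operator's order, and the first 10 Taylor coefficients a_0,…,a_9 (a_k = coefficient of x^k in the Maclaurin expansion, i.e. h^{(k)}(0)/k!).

f: a_k = 3, 3, 3/2, 1/2, 1/8, 1/40, 1/240, 1/1680, 1/13440, 1/120960, …
g: a_k = 0, -8, 0, 64/3, 0, -256/15, 0, 2048/315, 0, -4096/2835, …
Product ⇒ symmetric product L₀, ord ≤ 2.
L = 17 - 2·Dx + Dx^2  (order 2).
h: a_k = 0, -24, -24, 52, 60, -101/5, -611/15, -727/210, 23/2, 50999/15120, …
ICs: h(0) = 0, h′(0) = -24.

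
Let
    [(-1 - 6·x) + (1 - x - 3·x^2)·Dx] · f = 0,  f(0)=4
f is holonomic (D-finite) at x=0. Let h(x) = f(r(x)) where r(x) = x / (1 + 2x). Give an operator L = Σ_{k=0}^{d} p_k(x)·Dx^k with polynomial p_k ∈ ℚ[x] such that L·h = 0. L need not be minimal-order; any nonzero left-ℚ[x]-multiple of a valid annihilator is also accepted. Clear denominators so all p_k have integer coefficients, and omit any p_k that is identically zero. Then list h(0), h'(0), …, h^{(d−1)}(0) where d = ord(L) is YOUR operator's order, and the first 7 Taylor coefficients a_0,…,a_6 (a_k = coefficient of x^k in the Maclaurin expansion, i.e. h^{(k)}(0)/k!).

f: a_k = 4, 4, 16, 28, 76, 160, 388, …
Substitute x→r, Dx→(1/r')Dx; clear ⇒ L₀.
L = (1 + 8·x) + (-1 - 5·x - 5·x^2 + 2·x^3)·Dx  (order 1).
h: a_k = 4, 4, 8, -20, 68, -224, 740, …
ICs: h(0) = 4.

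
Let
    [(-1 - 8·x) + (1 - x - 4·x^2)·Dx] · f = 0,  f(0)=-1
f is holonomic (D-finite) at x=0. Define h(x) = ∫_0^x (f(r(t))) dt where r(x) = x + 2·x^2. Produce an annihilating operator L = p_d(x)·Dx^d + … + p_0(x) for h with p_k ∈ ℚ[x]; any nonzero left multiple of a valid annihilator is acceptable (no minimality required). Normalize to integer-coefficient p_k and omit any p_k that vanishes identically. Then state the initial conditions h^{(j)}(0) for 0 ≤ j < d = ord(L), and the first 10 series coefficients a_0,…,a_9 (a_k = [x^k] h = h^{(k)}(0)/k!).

f: a_k = -1, -1, -5, -9, -29, -65, -181, -441, -1165, -2929, …
Change of var in L_f (x↦r) gives L₀.
h=∫₀ˣh₀: take L = L₀·Dx.
L = (1 + 12·x + 48·x^2 + 64·x^3)·Dx + (-1 + x + 6·x^2 + 16·x^3 + 16·x^4)·Dx^2  (order 2).
h: a_k = 0, -1, -1/2, -7/3, -29/4, -103/5, -135/2, -1599/7, -6141/8, -23863/9, …
ICs: h(0) = 0, h′(0) = -1.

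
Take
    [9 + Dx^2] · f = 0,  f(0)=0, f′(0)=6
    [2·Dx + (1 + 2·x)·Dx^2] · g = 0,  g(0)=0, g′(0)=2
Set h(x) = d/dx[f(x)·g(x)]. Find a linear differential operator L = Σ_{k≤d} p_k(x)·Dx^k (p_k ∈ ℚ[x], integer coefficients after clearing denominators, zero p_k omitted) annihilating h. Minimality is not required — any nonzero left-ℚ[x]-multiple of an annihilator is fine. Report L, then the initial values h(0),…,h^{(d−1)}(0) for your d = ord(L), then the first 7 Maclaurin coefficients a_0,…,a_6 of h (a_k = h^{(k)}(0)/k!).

L = (-1890 - 5103·x + 24057·x^2 + 163296·x^3 + 344088·x^4 + 314928·x^5 + 104976·x^6) + (-297 + 1998·x + 19440·x^2 + 51840·x^3 + 58320·x^4 + 23328·x^5)·Dx + (-147 + 738·x + 11106·x^2 + 44064·x^3 + 80352·x^4 + 69984·x^5 + 23328·x^6)·Dx^2 + (-33 + 222·x + 2160·x^2 + 5760·x^3 + 6480·x^4 + 2592·x^5)·Dx^3 + (7 + 145·x + 937·x^2 + 2880·x^3 + 4680·x^4 + 3888·x^5 + 1296·x^6)·Dx^4  (order 4).
h: a_k = 0, 24, -36, -8, -30, 135, -2527/10, …
ICs: h(0) = 0, h′(0) = 24, h′′(0) = -72, h′′′(0) = -48.

f: a_k = 0, 6, 0, -9, 0, 81/20, 0, …
g: a_k = 0, 2, -2, 8/3, -4, 32/5, -32/3, …
f·g: L₀ = L_f ⊗_s L_g, ord ≤ 2·2.
Derive L from L₀ (diff closure).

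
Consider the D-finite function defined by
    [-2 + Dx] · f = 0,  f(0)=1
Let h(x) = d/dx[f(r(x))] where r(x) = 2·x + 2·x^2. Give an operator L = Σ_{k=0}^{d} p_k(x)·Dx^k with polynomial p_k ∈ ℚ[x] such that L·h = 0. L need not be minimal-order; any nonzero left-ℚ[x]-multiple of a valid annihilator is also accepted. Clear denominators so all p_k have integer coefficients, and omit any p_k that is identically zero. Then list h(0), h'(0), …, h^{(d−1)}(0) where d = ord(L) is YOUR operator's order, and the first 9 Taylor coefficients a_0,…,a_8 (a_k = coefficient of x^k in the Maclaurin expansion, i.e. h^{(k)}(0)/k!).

f: a_k = 1, 2, 2, 4/3, 2/3, 4/15, 4/45, 8/315, 2/315, …
h₀=f(r): pull back L_f along r ⇒ L₀.
h=h₀': d/dx-closure on L₀ ⇒ L.
L = (6 + 16·x + 16·x^2) + (-1 - 2·x)·Dx  (order 1).
h: a_k = 4, 24, 80, 608/3, 416, 11072/15, 52096/45, 11520/7, 675968/315, …
ICs: h(0) = 4.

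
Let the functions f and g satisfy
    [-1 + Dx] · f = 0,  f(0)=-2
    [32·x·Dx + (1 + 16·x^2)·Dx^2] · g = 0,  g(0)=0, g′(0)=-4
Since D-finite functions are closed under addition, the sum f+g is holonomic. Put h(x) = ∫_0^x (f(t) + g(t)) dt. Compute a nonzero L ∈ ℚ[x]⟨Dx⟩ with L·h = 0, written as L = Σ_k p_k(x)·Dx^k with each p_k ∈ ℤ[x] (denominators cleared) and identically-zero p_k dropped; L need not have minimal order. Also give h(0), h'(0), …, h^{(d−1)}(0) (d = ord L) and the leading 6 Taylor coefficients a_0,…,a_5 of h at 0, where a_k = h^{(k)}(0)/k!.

L = (32 - 32·x - 1536·x^2 - 512·x^3)·Dx^2 + (-33 + 1504·x^2 - 256·x^4)·Dx^3 + (1 + 32·x + 32·x^2 + 512·x^3 + 256·x^4)·Dx^4  (order 4).
h: a_k = 0, -2, -3, -1/3, 21/4, -1/60, …
ICs: h(0) = 0, h′(0) = -2, h′′(0) = -6, h′′′(0) = -2.

f: a_k = -2, -2, -1, -1/3, -1/12, -1/60, …
g: a_k = 0, -4, 0, 64/3, 0, -1024/5, …
L₀ := lclm(L_f,L_g); ord L₀ ≤ 1+2.
∫: right-multiply L₀ by Dx.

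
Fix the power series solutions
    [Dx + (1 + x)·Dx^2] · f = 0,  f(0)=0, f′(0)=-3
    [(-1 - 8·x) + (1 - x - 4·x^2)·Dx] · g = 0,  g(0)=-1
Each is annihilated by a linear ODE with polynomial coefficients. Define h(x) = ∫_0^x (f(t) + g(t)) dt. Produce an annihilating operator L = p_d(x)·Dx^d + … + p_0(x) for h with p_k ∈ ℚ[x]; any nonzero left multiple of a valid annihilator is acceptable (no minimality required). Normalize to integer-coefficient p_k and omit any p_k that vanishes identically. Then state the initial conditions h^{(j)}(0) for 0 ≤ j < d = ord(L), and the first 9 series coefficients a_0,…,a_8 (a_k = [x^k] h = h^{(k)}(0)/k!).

f: a_k = 0, -3, 3/2, -1, 3/4, -3/5, 1/2, -3/7, 3/8, …
g: a_k = -1, -1, -5, -9, -29, -65, -181, -441, -1165, …
f+g: L₀ = lclm(L_f,L_g), ord ≤ 2+1.
h=∫h₀ ⇒ L = L₀·Dx.
L = (-74 - 562·x - 1120·x^2 - 1728·x^3 - 768·x^4)·Dx^2 + (-52 - 576·x - 1636·x^2 - 3264·x^3 - 3488·x^4 - 1280·x^5)·Dx^3 + (11 + 41·x + 53·x^2 - 185·x^3 - 704·x^4 - 752·x^5 - 256·x^6)·Dx^4  (order 4).
h: a_k = 0, -1, -2, -7/6, -5/2, -113/20, -164/15, -361/14, -1545/28, …
ICs: h(0) = 0, h′(0) = -1, h′′(0) = -4, h′′′(0) = -7.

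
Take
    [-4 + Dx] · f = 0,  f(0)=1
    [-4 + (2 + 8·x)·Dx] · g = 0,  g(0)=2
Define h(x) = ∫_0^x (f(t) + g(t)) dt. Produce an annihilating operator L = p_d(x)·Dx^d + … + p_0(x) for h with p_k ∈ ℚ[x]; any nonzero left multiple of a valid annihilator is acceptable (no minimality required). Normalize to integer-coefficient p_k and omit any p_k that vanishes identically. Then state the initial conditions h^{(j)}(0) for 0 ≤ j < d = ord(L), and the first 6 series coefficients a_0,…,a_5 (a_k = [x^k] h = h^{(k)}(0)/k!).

f: a_k = 1, 4, 8, 32/3, 32/3, 128/15, …
g: a_k = 2, 4, -4, 8, -20, 56, …
L₀ := lclm(L_f,L_g); ord L₀ ≤ 1+1.
∫: right-multiply L₀ by Dx.
L = (24 + 64·x)·Dx + (-10 - 64·x - 128·x^2)·Dx^2 + (1 + 12·x + 32·x^2)·Dx^3  (order 3).
h: a_k = 0, 3, 4, 4/3, 14/3, -28/15, …
ICs: h(0) = 0, h′(0) = 3, h′′(0) = 8.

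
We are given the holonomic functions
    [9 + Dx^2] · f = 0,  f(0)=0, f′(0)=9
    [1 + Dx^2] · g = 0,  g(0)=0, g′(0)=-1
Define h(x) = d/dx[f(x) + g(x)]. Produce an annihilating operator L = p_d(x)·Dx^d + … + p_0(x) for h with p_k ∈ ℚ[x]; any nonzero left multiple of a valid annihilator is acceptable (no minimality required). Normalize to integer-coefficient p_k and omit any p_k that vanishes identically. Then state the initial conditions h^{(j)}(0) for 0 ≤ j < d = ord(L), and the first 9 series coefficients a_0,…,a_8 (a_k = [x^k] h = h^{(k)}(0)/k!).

L = 9 + 10·Dx^2 + Dx^4  (order 4).
h: a_k = 8, 0, -40, 0, 91/3, 0, -82/9, 0, 7381/5040, …
ICs: h(0) = 8, h′(0) = 0, h′′(0) = -80, h′′′(0) = 0.

f: a_k = 0, 9, 0, -27/2, 0, 243/40, 0, -729/560, 0, …
g: a_k = 0, -1, 0, 1/6, 0, -1/120, 0, 1/5040, 0, …
L₀ := lclm(L_f,L_g); ord L₀ ≤ 2+2.
h=h₀': d/dx-closure on L₀ ⇒ L.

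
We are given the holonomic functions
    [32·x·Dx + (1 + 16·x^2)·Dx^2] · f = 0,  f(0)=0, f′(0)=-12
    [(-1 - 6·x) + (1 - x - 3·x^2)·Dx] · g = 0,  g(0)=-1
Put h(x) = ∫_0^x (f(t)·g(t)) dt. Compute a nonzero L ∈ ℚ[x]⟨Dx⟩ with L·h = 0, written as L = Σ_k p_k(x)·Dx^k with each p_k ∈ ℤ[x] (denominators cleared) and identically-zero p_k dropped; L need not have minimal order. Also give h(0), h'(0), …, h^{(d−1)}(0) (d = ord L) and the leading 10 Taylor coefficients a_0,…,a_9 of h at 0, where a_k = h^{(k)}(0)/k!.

L = (6 + 32·x + 288·x^2)·Dx + (2 - 20·x + 64·x^2 + 288·x^3)·Dx^2 + (-1 + x - 13·x^2 + 16·x^3 + 48·x^4)·Dx^3  (order 3).
h: a_k = 0, 0, 6, 4, -4, 4, 1466/15, 3232/35, -40391/70, -93692/315, …
ICs: h(0) = 0, h′(0) = 0, h′′(0) = 12.

f: a_k = 0, -12, 0, 64, 0, -3072/5, 0, 49152/7, 0, -262144/3, …
g: a_k = -1, -1, -4, -7, -19, -40, -97, -217, -508, -1159, …
Product ⇒ symmetric product L₀, ord ≤ 2.
Integrate: L := L₀·Dx.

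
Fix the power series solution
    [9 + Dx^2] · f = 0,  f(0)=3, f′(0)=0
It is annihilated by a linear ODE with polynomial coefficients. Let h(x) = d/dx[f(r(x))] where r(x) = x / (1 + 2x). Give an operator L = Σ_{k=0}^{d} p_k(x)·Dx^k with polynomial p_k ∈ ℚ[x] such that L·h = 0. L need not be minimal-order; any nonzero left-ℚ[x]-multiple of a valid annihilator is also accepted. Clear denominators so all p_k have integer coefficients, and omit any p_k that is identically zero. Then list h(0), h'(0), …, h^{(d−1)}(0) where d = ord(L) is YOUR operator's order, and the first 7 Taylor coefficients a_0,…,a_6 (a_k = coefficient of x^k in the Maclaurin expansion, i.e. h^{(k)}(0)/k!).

L = (33 + 96·x + 96·x^2) + (12 + 72·x + 144·x^2 + 96·x^3)·Dx + (1 + 8·x + 24·x^2 + 32·x^3 + 16·x^4)·Dx^2  (order 2).
h: a_k = 0, -27, 162, -1215/2, 1755, -162729/40, 141183/20, …
ICs: h(0) = 0, h′(0) = -27.

f: a_k = 3, 0, -27/2, 0, 81/8, 0, -243/80, …
h₀=f(r): pull back L_f along r ⇒ L₀.
h=h₀': d/dx-closure on L₀ ⇒ L.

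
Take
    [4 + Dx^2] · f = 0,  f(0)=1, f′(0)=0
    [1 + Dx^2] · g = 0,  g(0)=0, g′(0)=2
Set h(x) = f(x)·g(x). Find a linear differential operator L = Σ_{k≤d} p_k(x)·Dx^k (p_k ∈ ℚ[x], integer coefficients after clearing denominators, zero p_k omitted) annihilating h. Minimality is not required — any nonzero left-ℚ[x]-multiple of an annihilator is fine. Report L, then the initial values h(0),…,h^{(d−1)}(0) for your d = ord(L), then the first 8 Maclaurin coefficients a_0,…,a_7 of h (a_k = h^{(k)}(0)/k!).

f: a_k = 1, 0, -2, 0, 2/3, 0, -4/45, 0, …
g: a_k = 0, 2, 0, -1/3, 0, 1/60, 0, -1/2520, …
L₀ := L_f ⊗_s L_g (sym. prod.), ord ≤ 4.
L = 9 + 10·Dx^2 + Dx^4  (order 4).
h: a_k = 0, 2, 0, -13/3, 0, 121/60, 0, -1093/2520, …
ICs: h(0) = 0, h′(0) = 2, h′′(0) = 0, h′′′(0) = -26.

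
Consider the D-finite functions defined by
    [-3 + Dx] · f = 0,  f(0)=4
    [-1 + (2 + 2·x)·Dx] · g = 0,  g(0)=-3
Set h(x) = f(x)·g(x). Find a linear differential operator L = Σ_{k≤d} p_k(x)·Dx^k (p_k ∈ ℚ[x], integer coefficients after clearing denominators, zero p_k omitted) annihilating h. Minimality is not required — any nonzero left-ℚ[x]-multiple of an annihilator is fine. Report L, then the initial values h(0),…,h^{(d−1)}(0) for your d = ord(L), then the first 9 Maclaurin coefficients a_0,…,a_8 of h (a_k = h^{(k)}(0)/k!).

f: a_k = 4, 12, 18, 18, 27/2, 81/10, 81/20, 243/140, 729/1120, …
g: a_k = -3, -3/2, 3/8, -3/16, 15/128, -21/256, 63/1024, -99/2048, 1287/32768, …
Sym-product of L_f,L_g gives L₀ (≤ ord 1).
L = (-7 - 6·x) + (2 + 2·x)·Dx  (order 1).
h: a_k = -12, -42, -141/2, -309/4, -2001/32, -12831/320, -27189/1280, -171999/17920, -154269/40960, …
ICs: h(0) = -12.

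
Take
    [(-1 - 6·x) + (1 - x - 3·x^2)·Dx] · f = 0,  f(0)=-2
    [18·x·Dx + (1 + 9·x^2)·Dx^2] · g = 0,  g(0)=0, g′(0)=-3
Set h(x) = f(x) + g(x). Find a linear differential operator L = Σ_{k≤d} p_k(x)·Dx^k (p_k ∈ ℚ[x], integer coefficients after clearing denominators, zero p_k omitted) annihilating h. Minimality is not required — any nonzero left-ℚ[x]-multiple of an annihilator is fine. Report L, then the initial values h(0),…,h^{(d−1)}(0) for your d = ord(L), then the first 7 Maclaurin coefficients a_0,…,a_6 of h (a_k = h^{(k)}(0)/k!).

L = (-72 + 288·x + 4428·x^2 + 9720·x^3 + 33534·x^4 + 13122·x^6)·Dx + (30 + 180·x + 144·x^2 + 1728·x^3 + 9153·x^4 + 23814·x^5 + 2187·x^6 + 13122·x^7)·Dx^2 + (-4 - 14·x - 114·x^2 + 36·x^3 - 459·x^4 + 1539·x^5 + 2430·x^6 + 729·x^7 + 2187·x^8)·Dx^3  (order 3).
h: a_k = -2, -5, -8, -5, -38, -643/5, -194, …
ICs: h(0) = -2, h′(0) = -5, h′′(0) = -16.

f: a_k = -2, -2, -8, -14, -38, -80, -194, …
g: a_k = 0, -3, 0, 9, 0, -243/5, 0, …
Sum ⇒ L₀ = lclm(L_f,L_g) in ℚ(x)⟨Dx⟩.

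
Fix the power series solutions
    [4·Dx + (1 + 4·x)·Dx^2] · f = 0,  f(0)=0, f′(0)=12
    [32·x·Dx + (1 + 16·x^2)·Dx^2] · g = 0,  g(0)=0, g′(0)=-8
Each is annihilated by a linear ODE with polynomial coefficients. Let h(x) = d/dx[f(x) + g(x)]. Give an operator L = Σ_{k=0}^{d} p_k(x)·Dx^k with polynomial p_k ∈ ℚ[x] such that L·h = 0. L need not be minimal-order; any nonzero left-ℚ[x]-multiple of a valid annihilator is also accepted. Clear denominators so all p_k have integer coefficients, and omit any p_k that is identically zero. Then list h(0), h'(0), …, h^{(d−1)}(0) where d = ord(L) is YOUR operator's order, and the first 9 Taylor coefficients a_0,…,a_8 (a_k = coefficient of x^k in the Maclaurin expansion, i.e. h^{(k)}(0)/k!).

f: a_k = 0, 12, -24, 64, -192, 3072/5, -2048, 49152/7, -24576, …
g: a_k = 0, -8, 0, 128/3, 0, -2048/5, 0, 32768/7, 0, …
Weyl lclm of L_f,L_g ⇒ L₀ (ord ≤ 4).
h₀' ⇒ L via d/dx closure of L₀.
L = (-32 - 384·x + 1536·x^2 + 2048·x^3) + (-16 - 64·x + 3072·x^3 + 4096·x^4)·Dx + (-1 + 4·x + 32·x^2 + 128·x^3 + 768·x^4 + 1024·x^5)·Dx^2  (order 2).
h: a_k = 4, -48, 320, -768, 1024, -12288, 81920, -196608, 262144, …
ICs: h(0) = 4, h′(0) = -48.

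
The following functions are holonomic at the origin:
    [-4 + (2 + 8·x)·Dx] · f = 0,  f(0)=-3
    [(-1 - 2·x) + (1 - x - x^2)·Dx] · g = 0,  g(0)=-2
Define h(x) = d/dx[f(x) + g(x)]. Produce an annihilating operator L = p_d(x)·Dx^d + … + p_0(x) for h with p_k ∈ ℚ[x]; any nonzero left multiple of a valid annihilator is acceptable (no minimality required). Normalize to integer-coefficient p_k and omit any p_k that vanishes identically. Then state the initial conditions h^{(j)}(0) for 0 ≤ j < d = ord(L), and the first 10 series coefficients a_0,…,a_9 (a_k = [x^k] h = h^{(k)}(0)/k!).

f: a_k = -3, -6, 6, -12, 30, -84, 252, -792, 2574, -8580, …
g: a_k = -2, -2, -4, -6, -10, -16, -26, -42, -68, -110, …
Sum ⇒ L₀ = lclm(L_f,L_g) in ℚ(x)⟨Dx⟩.
Derive L from L₀ (diff closure).
L = (-42 - 132·x - 204·x^2 - 96·x^3 - 60·x^4) + (-3 - 96·x - 384·x^2 - 540·x^3 - 354·x^4 - 180·x^5)·Dx + (3 + 21·x + 33·x^2 - 26·x^3 - 78·x^4 - 98·x^5 - 40·x^6)·Dx^2  (order 2).
h: a_k = -8, 4, -54, 80, -500, 1356, -5838, 20048, -78210, 289940, …
ICs: h(0) = -8, h′(0) = 4.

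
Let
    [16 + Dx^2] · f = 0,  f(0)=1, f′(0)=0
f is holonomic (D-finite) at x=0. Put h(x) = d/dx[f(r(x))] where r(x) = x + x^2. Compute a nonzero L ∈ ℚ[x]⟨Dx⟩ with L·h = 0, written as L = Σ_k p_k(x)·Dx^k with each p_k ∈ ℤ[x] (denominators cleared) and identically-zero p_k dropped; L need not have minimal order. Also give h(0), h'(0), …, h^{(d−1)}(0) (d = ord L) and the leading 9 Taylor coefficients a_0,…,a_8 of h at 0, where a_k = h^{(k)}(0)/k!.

L = (28 + 128·x + 384·x^2 + 512·x^3 + 256·x^4) + (-6 - 12·x)·Dx + (1 + 4·x + 4·x^2)·Dx^2  (order 2).
h: a_k = 0, -16, -48, 32/3, 640/3, 5248/15, 896/15, -184064/315, -31744/35, …
ICs: h(0) = 0, h′(0) = -16.

f: a_k = 1, 0, -8, 0, 32/3, 0, -256/45, 0, 512/315, …
f∘r: x↦r, Dx↦Dx/r' in L_f ⇒ L₀.
Derive L from L₀ (diff closure).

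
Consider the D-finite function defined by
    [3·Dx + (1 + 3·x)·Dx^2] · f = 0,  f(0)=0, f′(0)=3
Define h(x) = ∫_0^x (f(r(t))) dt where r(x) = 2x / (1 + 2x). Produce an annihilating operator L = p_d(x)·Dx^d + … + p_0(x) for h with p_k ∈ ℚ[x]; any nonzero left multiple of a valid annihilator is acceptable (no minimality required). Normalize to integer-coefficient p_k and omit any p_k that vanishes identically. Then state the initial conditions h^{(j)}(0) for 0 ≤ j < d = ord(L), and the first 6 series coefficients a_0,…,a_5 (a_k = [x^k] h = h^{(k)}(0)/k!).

f: a_k = 0, 3, -9/2, 9, -81/4, 243/5, …
h₀=f(r): pull back L_f along r ⇒ L₀.
Integrate: L := L₀·Dx.
L = (10 + 32·x)·Dx^2 + (1 + 10·x + 16·x^2)·Dx^3  (order 3).
h: a_k = 0, 0, 3, -10, 42, -204, …
ICs: h(0) = 0, h′(0) = 0, h′′(0) = 6.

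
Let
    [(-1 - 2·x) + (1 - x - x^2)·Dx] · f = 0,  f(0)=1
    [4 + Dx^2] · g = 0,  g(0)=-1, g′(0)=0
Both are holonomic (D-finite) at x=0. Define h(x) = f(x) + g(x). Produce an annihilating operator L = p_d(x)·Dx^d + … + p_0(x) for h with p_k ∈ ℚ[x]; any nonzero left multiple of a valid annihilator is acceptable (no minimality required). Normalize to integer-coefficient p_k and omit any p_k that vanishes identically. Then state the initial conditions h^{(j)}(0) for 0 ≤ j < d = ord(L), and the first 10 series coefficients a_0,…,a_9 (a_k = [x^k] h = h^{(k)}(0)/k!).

f: a_k = 1, 1, 2, 3, 5, 8, 13, 21, 34, 55, …
g: a_k = -1, 0, 2, 0, -2/3, 0, 4/45, 0, -2/315, 0, …
Sum ⇒ L₀ = lclm(L_f,L_g) in ℚ(x)⟨Dx⟩.
L = (44 + 96·x + 32·x^2 + 48·x^3 + 40·x^4 + 16·x^5) + (-16 + 20·x + 8·x^2 - 16·x^3 + 12·x^4 + 24·x^5 + 8·x^6)·Dx + (11 + 24·x + 8·x^2 + 12·x^3 + 10·x^4 + 4·x^5)·Dx^2 + (-4 + 5·x + 2·x^2 - 4·x^3 + 3·x^4 + 6·x^5 + 2·x^6)·Dx^3  (order 3).
h: a_k = 0, 1, 4, 3, 13/3, 8, 589/45, 21, 10708/315, 55, …
ICs: h(0) = 0, h′(0) = 1, h′′(0) = 8.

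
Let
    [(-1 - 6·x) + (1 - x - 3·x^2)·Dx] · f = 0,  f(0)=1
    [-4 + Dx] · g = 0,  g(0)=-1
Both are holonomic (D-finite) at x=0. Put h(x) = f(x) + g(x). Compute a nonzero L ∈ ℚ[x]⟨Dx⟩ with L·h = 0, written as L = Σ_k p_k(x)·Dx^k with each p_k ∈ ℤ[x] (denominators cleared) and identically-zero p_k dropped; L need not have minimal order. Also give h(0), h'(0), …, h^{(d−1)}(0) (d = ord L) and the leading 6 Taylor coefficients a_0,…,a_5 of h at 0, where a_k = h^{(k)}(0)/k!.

f: a_k = 1, 1, 4, 7, 19, 40, …
g: a_k = -1, -4, -8, -32/3, -32/3, -128/15, …
Sum ⇒ L₀ = lclm(L_f,L_g) in ℚ(x)⟨Dx⟩.
L = (-16 + 8·x - 360·x^2 - 288·x^3) + (-8 + 50·x + 134·x^2 - 96·x^3 - 144·x^4)·Dx + (3 - 13·x - 11·x^2 + 42·x^3 + 36·x^4)·Dx^2  (order 2).
h: a_k = 0, -3, -4, -11/3, 25/3, 472/15, …
ICs: h(0) = 0, h′(0) = -3.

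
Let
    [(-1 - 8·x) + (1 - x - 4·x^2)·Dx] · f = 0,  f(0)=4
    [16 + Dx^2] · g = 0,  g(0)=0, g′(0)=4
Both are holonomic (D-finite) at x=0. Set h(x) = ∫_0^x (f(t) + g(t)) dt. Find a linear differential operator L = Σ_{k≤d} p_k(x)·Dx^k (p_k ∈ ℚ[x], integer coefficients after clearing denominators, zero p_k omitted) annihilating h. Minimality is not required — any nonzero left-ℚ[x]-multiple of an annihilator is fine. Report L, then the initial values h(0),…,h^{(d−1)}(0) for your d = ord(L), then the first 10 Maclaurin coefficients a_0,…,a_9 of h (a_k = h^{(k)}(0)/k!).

f: a_k = 4, 4, 20, 36, 116, 260, 724, 1764, 4660, 11716, …
g: a_k = 0, 4, 0, -32/3, 0, 128/15, 0, -1024/315, 0, 2048/2835, …
f+g: L₀ = lclm(L_f,L_g), ord ≤ 1+2.
Integrate: L := L₀·Dx.
L = (560 + 4608·x + 1664·x^2 + 6144·x^3 + 10240·x^4 + 16384·x^5)·Dx + (-208 + 272·x + 896·x^2 - 1408·x^3 - 1536·x^4 + 6144·x^5 + 8192·x^6)·Dx^2 + (35 + 288·x + 104·x^2 + 384·x^3 + 640·x^4 + 1024·x^5)·Dx^3 + (-13 + 17·x + 56·x^2 - 88·x^3 - 96·x^4 + 384·x^5 + 512·x^6)·Dx^4  (order 4).
h: a_k = 0, 4, 4, 20/3, 19/3, 116/5, 2014/45, 724/7, 138659/630, 4660/9, …
ICs: h(0) = 0, h′(0) = 4, h′′(0) = 8, h′′′(0) = 40.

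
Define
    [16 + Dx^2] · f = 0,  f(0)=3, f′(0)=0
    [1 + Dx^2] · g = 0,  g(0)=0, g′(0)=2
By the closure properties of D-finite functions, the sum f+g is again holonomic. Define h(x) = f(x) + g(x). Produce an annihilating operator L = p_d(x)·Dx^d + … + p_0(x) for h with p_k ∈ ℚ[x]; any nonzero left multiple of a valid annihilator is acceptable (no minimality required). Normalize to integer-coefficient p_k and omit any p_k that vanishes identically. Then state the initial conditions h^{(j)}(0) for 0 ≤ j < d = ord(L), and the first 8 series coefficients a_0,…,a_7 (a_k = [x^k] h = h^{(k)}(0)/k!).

f: a_k = 3, 0, -24, 0, 32, 0, -256/15, 0, …
g: a_k = 0, 2, 0, -1/3, 0, 1/60, 0, -1/2520, …
f+g: L₀ = lclm(L_f,L_g), ord ≤ 2+2.
L = 16 + 17·Dx^2 + Dx^4  (order 4).
h: a_k = 3, 2, -24, -1/3, 32, 1/60, -256/15, -1/2520, …
ICs: h(0) = 3, h′(0) = 2, h′′(0) = -48, h′′′(0) = -2.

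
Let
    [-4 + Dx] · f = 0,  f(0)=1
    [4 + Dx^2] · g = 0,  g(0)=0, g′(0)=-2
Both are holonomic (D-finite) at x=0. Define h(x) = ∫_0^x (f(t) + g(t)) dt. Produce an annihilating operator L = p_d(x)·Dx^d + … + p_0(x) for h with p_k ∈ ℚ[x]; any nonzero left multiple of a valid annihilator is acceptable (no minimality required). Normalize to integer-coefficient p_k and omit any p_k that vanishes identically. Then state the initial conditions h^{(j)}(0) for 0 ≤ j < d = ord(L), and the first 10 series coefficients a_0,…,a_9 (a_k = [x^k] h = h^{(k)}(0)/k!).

f: a_k = 1, 4, 8, 32/3, 32/3, 128/15, 256/45, 1024/315, 512/315, 2048/2835, …
g: a_k = 0, -2, 0, 4/3, 0, -4/15, 0, 8/315, 0, -4/2835, …
L₀ := lclm(L_f,L_g); ord L₀ ≤ 1+2.
Integrate: L := L₀·Dx.
L = -16·Dx + 4·Dx^2 - 4·Dx^3 + Dx^4  (order 4).
h: a_k = 0, 1, 1, 8/3, 3, 32/15, 62/45, 256/315, 43/105, 512/2835, …
ICs: h(0) = 0, h′(0) = 1, h′′(0) = 2, h′′′(0) = 16.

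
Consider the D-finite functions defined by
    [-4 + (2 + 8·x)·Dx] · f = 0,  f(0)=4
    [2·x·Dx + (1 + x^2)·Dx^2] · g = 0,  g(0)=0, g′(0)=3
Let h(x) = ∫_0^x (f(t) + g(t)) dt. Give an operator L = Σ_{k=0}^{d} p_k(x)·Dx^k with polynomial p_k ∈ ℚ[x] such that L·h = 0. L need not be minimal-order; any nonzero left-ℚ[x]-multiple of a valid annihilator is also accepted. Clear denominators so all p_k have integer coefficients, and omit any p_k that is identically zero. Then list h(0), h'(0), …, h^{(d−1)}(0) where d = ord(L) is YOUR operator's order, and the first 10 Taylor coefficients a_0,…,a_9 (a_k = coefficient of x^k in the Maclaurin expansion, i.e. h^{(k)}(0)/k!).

L = (-2 - 20·x + 6·x^2 + 12·x^3)·Dx^2 + (-7 - 8·x - 25·x^2 + 24·x^3 + 42·x^4)·Dx^3 + (-1 - 3·x + 6·x^2 + 9·x^3 + 7·x^4 + 12·x^5)·Dx^4  (order 4).
h: a_k = 0, 4, 11/2, -8/3, 15/4, -8, 563/30, -48, 7389/56, -1144/3, …
ICs: h(0) = 0, h′(0) = 4, h′′(0) = 11, h′′′(0) = -16.

f: a_k = 4, 8, -8, 16, -40, 112, -336, 1056, -3432, 11440, …
g: a_k = 0, 3, 0, -1, 0, 3/5, 0, -3/7, 0, 1/3, …
Weyl lclm of L_f,L_g ⇒ L₀ (ord ≤ 3).
∫: right-multiply L₀ by Dx.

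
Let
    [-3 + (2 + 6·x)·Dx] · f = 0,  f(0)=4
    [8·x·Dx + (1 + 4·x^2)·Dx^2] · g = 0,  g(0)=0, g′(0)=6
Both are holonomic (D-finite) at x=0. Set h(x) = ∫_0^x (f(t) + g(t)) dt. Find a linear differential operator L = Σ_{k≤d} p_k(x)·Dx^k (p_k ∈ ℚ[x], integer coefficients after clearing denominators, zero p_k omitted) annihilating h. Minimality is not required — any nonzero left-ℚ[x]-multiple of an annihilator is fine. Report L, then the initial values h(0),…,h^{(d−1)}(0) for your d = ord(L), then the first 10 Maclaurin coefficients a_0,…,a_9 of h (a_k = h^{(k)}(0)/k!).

L = (-48 - 360·x + 576·x^2 + 864·x^3)·Dx^2 + (-59 - 192·x - 120·x^2 + 2304·x^3 + 3024·x^4)·Dx^3 + (-6 + 14·x + 144·x^2 + 272·x^3 + 672·x^4 + 864·x^5)·Dx^4  (order 4).
h: a_k = 0, 4, 6, -3/2, -5/16, -81/32, 4883/640, -2187/256, 308589/28672, -312741/8192, …
ICs: h(0) = 0, h′(0) = 4, h′′(0) = 12, h′′′(0) = -9.

f: a_k = 4, 6, -9/2, 27/4, -405/32, 1701/64, -15309/256, 72171/512, -2814669/8192, 14073345/16384, …
g: a_k = 0, 6, 0, -8, 0, 96/5, 0, -384/7, 0, 512/3, …
f+g: L₀ = lclm(L_f,L_g), ord ≤ 1+2.
∫: right-multiply L₀ by Dx.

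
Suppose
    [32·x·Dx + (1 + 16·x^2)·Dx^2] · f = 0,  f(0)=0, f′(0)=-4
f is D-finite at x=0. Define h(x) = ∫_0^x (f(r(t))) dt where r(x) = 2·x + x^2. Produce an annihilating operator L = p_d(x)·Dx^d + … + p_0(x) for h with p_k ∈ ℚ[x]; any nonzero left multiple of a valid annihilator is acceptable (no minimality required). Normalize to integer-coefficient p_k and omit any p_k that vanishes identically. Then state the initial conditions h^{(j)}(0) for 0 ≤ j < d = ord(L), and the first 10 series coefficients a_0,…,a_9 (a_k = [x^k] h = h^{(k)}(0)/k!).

L = (-1 + 128·x + 256·x^2 + 192·x^3 + 48·x^4)·Dx^2 + (1 + x + 64·x^2 + 128·x^3 + 80·x^4 + 16·x^5)·Dx^3  (order 3).
h: a_k = 0, 0, -4, -4/3, 128/3, 256/5, -16064/15, -49088/21, 247808/7, 1040384/9, …
ICs: h(0) = 0, h′(0) = 0, h′′(0) = -8.

f: a_k = 0, -4, 0, 64/3, 0, -1024/5, 0, 16384/7, 0, -262144/9, …
L₀ from L_f via x↦r, Dx↦r'^{-1}Dx.
h=∫h₀ ⇒ L = L₀·Dx.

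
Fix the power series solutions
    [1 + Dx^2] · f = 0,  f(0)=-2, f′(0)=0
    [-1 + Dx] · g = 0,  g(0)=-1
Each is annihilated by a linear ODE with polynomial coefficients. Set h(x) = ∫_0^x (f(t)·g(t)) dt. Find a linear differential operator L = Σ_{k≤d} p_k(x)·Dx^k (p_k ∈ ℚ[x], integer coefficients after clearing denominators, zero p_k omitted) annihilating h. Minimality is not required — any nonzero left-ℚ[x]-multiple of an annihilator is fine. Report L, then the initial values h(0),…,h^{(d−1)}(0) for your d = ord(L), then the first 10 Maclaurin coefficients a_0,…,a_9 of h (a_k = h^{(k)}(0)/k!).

L = 2·Dx - 2·Dx^2 + Dx^3  (order 3).
h: a_k = 0, 2, 1, 0, -1/6, -1/15, -1/90, 0, 1/2520, 1/11340, …
ICs: h(0) = 0, h′(0) = 2, h′′(0) = 2.

f: a_k = -2, 0, 1, 0, -1/12, 0, 1/360, 0, -1/20160, 0, …
g: a_k = -1, -1, -1/2, -1/6, -1/24, -1/120, -1/720, -1/5040, -1/40320, -1/362880, …
L₀ := L_f ⊗_s L_g (sym. prod.), ord ≤ 2.
∫: right-multiply L₀ by Dx.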